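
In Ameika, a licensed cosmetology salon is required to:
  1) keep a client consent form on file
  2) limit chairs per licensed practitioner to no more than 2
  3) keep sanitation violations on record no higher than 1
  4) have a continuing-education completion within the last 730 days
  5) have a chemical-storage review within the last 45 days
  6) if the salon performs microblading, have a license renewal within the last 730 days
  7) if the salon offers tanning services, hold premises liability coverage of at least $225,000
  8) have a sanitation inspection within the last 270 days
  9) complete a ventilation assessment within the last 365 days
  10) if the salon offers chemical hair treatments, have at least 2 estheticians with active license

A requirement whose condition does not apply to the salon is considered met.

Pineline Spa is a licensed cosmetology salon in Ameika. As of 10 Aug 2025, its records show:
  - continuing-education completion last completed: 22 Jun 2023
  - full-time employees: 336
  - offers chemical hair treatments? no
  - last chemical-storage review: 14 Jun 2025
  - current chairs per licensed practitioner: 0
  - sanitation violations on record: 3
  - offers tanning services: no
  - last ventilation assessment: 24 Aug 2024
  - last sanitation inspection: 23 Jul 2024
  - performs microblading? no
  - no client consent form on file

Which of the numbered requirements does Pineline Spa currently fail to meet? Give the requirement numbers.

1. client consent form absent → not met
2. chairs per licensed practitioner 0 ≤ 2 → met
3. sanitation violations on record 3 > 1 → not met
4. continuing-education completion 780 days ago vs limit 730 → not met
5. chemical-storage review 57 days ago vs limit 45 → not met
6. condition 'performs microblading' does not hold → requirement n/a → met
7. condition 'offers tanning services' does not hold → requirement n/a → met
8. sanitation inspection 383 days ago vs limit 270 → not met
9. ventilation assessment 351 days ago vs limit 365 → met
10. condition 'offers chemical hair treatments' does not hold → requirement n/a → met
Not met: 1, 3, 4, 5, 8

1, 3, 4, 5, 8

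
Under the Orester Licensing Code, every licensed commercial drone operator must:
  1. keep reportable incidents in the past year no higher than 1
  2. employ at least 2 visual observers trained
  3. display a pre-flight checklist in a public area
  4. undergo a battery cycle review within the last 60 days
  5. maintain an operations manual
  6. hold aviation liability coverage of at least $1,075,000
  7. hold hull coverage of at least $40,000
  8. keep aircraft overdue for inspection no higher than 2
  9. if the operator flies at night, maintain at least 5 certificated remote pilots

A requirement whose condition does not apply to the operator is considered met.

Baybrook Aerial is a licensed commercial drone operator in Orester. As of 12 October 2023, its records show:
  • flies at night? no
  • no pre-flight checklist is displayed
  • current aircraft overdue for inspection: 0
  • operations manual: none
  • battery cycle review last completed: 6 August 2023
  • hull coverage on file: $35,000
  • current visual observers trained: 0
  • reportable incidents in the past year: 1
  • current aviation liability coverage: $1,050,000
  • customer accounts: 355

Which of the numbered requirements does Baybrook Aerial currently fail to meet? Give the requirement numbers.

1. reportable incidents in the past year 1 ≤ 1 → met
2. visual observers trained 0 < 2 → not met
3. pre-flight checklist absent → not met
4. battery cycle review 67 days ago vs limit 60 → not met
5. operations manual absent → not met
6. aviation liability coverage $1,050,000 < $1,075,000 → not met
7. hull coverage $35,000 < $40,000 → not met
8. aircraft overdue for inspection 0 ≤ 2 → met
9. condition 'flies at night' does not hold → requirement n/a → met
Not met: 2, 3, 4, 5, 6, 7

2, 3, 4, 5, 6, 7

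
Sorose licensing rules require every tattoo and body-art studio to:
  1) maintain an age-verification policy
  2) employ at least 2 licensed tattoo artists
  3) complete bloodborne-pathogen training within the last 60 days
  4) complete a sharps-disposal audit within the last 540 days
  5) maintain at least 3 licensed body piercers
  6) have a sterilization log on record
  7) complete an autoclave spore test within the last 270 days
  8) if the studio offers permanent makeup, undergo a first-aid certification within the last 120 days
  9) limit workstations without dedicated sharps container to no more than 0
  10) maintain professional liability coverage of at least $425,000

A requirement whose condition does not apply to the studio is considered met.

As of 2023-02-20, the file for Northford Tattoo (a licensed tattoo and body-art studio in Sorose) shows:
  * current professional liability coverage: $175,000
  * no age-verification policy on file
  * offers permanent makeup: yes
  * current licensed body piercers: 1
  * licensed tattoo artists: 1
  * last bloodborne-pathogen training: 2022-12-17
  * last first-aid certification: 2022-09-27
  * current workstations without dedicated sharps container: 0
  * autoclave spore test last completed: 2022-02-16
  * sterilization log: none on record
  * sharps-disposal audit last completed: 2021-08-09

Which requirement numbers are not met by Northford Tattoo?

1, 2, 3, 4, 5, 6, 7, 8, 10

1. age-verification policy absent → not met
2. licensed tattoo artists 1 < 2 → not met
3. bloodborne-pathogen training 65 days ago vs limit 60 → not met
4. sharps-disposal audit 560 days ago vs limit 540 → not met
5. licensed body piercers 1 < 3 → not met
6. sterilization log absent → not met
7. autoclave spore test 369 days ago vs limit 270 → not met
8. condition 'offers permanent makeup' holds; first-aid certification 146 days ago vs limit 120 → not met
9. workstations without dedicated sharps container 0 ≤ 0 → met
10. professional liability coverage $175,000 < $425,000 → not met
Not met: 1, 2, 3, 4, 5, 6, 7, 8, 10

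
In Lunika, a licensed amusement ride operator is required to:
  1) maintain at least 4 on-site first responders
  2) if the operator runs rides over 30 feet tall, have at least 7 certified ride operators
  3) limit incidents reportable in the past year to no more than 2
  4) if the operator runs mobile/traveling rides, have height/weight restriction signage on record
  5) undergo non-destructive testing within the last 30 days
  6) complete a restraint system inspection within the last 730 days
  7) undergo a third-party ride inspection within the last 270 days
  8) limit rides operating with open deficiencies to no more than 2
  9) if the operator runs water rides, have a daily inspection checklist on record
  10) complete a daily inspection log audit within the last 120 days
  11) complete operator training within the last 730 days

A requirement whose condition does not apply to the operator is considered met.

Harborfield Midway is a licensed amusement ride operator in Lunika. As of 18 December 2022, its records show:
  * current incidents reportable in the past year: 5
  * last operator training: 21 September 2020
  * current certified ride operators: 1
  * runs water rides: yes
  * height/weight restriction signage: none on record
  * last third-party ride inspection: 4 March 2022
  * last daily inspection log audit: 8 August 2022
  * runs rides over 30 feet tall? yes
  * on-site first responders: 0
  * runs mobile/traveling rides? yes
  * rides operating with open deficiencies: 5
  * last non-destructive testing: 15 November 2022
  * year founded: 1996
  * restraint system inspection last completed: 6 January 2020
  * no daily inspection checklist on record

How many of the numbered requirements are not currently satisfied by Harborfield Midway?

1. on-site first responders 0 < 4 → not met
2. condition 'runs rides over 30 feet tall' holds; certified ride operators 1 < 7 → not met
3. incidents reportable in the past year 5 > 2 → not met
4. condition 'runs mobile/traveling rides' holds; height/weight restriction signage absent → not met
5. non-destructive testing 33 days ago vs limit 30 → not met
6. restraint system inspection 1077 days ago vs limit 730 → not met
7. third-party ride inspection 289 days ago vs limit 270 → not met
8. rides operating with open deficiencies 5 > 2 → not met
9. condition 'runs water rides' holds; daily inspection checklist absent → not met
10. daily inspection log audit 132 days ago vs limit 120 → not met
11. operator training 818 days ago vs limit 730 → not met
Not met: 11 of 11

11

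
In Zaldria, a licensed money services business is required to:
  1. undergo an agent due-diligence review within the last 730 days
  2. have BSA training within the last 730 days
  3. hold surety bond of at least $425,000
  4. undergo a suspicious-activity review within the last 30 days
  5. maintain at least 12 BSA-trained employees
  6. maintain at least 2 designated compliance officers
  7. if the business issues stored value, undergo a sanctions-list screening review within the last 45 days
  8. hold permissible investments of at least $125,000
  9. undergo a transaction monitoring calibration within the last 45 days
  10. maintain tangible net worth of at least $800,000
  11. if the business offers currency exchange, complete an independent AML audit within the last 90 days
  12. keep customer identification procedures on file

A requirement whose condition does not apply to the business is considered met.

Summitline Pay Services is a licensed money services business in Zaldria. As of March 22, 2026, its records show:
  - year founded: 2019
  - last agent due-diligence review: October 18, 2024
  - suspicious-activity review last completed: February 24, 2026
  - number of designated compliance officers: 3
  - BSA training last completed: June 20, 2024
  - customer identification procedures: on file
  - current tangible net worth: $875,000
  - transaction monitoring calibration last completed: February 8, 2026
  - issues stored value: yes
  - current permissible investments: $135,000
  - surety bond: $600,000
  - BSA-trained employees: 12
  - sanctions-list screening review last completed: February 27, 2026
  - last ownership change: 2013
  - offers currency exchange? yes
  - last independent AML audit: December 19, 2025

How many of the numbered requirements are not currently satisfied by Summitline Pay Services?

1

1. agent due-diligence review 520 days ago vs limit 730 → met
2. BSA training 640 days ago vs limit 730 → met
3. surety bond $600,000 ≥ $425,000 → met
4. suspicious-activity review 26 days ago vs limit 30 → met
5. BSA-trained employees 12 ≥ 12 → met
6. designated compliance officers 3 ≥ 2 → met
7. condition 'issues stored value' holds; sanctions-list screening review 23 days ago vs limit 45 → met
8. permissible investments $135,000 ≥ $125,000 → met
9. transaction monitoring calibration 42 days ago vs limit 45 → met
10. tangible net worth $875,000 ≥ $800,000 → met
11. condition 'offers currency exchange' holds; independent AML audit 93 days ago vs limit 90 → not met
12. customer identification procedures present → met
Not met: 1 of 12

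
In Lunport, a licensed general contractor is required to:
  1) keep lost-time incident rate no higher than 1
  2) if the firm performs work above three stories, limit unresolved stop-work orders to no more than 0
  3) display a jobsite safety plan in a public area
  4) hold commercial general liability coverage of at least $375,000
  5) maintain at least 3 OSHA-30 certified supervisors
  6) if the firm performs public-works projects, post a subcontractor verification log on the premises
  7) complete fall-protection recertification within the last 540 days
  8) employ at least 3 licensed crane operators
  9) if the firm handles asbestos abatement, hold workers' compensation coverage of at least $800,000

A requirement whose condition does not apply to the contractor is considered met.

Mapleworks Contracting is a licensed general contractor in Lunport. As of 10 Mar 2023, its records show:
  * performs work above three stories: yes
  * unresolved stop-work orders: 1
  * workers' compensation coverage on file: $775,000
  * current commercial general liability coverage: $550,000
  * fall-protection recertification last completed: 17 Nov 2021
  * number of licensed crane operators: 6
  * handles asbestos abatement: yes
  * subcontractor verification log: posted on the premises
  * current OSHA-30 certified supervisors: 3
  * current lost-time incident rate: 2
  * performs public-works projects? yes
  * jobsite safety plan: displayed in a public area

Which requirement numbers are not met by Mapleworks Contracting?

1. lost-time incident rate 2 > 1 → not met
2. condition 'performs work above three stories' holds; unresolved stop-work orders 1 > 0 → not met
3. jobsite safety plan present → met
4. commercial general liability coverage $550,000 ≥ $375,000 → met
5. OSHA-30 certified supervisors 3 ≥ 3 → met
6. condition 'performs public-works projects' holds; subcontractor verification log present → met
7. fall-protection recertification 478 days ago vs limit 540 → met
8. licensed crane operators 6 ≥ 3 → met
9. condition 'handles asbestos abatement' holds; workers' compensation coverage $775,000 < $800,000 → not met
Not met: 1, 2, 9

1, 2, 9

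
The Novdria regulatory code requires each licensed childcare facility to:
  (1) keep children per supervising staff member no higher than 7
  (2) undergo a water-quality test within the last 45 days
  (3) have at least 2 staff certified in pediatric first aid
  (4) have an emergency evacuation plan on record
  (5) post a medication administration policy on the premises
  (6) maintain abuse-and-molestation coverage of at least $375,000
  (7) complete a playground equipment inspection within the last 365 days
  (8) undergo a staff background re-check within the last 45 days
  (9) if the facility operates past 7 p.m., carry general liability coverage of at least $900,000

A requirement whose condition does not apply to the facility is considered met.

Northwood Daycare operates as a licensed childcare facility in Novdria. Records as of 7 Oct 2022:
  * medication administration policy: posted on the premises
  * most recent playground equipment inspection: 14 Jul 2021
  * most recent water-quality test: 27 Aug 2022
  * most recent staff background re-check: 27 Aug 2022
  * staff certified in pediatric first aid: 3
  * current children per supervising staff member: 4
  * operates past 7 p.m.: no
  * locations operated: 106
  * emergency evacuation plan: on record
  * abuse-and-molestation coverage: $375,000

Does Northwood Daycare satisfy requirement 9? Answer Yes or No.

9. condition 'operates past 7 p.m.' does not hold → requirement n/a → met

Yes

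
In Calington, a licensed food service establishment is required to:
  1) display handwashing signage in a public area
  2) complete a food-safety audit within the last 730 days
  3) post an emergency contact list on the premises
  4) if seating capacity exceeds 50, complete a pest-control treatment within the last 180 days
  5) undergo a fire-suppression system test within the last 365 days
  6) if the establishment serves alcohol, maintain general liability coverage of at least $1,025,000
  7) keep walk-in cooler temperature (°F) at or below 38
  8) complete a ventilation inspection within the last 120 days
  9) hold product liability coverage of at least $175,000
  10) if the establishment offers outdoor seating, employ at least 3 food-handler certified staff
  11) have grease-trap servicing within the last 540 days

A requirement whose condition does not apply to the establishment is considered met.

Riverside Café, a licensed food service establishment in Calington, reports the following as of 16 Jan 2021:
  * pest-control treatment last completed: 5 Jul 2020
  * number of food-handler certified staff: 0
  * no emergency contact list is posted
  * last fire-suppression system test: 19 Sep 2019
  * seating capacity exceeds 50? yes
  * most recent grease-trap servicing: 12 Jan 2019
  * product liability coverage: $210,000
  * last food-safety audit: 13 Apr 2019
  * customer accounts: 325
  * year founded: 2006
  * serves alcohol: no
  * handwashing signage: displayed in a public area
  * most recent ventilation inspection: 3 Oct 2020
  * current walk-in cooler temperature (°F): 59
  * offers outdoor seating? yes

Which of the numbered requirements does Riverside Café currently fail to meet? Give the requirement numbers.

3, 4, 5, 7, 10, 11

1. handwashing signage present → met
2. food-safety audit 644 days ago vs limit 730 → met
3. emergency contact list absent → not met
4. condition 'seating capacity exceeds 50' holds; pest-control treatment 195 days ago vs limit 180 → not met
5. fire-suppression system test 485 days ago vs limit 365 → not met
6. condition 'serves alcohol' does not hold → requirement n/a → met
7. walk-in cooler temperature (°F) 59 > 38 → not met
8. ventilation inspection 105 days ago vs limit 120 → met
9. product liability coverage $210,000 ≥ $175,000 → met
10. condition 'offers outdoor seating' holds; food-handler certified staff 0 < 3 → not met
11. grease-trap servicing 735 days ago vs limit 540 → not met
Not met: 3, 4, 5, 7, 10, 11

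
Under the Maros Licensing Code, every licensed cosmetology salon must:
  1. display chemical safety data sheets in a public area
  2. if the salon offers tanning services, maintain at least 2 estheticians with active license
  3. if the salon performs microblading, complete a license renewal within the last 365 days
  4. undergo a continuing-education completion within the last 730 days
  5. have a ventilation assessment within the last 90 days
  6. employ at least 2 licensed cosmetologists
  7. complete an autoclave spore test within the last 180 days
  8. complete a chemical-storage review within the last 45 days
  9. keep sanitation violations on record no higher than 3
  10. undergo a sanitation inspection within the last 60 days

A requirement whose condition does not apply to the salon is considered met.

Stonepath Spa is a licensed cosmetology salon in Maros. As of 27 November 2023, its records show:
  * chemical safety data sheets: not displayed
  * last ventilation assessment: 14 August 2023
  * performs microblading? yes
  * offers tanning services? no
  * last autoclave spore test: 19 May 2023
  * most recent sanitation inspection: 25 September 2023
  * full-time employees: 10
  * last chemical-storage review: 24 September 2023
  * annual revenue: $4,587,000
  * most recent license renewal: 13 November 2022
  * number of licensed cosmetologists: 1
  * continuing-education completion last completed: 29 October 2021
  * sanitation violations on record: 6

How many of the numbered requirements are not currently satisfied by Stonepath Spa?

1. chemical safety data sheets absent → not met
2. condition 'offers tanning services' does not hold → requirement n/a → met
3. condition 'performs microblading' holds; license renewal 379 days ago vs limit 365 → not met
4. continuing-education completion 759 days ago vs limit 730 → not met
5. ventilation assessment 105 days ago vs limit 90 → not met
6. licensed cosmetologists 1 < 2 → not met
7. autoclave spore test 192 days ago vs limit 180 → not met
8. chemical-storage review 64 days ago vs limit 45 → not met
9. sanitation violations on record 6 > 3 → not met
10. sanitation inspection 63 days ago vs limit 60 → not met
Not met: 9 of 10

9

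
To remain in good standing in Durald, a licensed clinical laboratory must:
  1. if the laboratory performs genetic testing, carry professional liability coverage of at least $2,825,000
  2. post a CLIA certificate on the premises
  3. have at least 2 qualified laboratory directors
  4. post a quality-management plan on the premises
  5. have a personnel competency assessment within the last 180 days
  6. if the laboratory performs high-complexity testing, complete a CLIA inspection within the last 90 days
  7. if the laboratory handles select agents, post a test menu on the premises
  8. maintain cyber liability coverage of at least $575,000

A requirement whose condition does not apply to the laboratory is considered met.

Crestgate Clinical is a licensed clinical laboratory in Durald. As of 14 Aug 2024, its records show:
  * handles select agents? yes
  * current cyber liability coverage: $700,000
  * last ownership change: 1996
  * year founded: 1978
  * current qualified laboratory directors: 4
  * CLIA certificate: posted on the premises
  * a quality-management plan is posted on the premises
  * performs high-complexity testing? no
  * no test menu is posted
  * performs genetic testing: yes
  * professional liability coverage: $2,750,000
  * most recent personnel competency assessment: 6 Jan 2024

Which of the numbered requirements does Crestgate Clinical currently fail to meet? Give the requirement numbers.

1. condition 'performs genetic testing' holds; professional liability coverage $2,750,000 < $2,825,000 → not met
2. CLIA certificate present → met
3. qualified laboratory directors 4 ≥ 2 → met
4. quality-management plan present → met
5. personnel competency assessment 221 days ago vs limit 180 → not met
6. condition 'performs high-complexity testing' does not hold → requirement n/a → met
7. condition 'handles select agents' holds; test menu absent → not met
8. cyber liability coverage $700,000 ≥ $575,000 → met
Not met: 1, 5, 7

1, 5, 7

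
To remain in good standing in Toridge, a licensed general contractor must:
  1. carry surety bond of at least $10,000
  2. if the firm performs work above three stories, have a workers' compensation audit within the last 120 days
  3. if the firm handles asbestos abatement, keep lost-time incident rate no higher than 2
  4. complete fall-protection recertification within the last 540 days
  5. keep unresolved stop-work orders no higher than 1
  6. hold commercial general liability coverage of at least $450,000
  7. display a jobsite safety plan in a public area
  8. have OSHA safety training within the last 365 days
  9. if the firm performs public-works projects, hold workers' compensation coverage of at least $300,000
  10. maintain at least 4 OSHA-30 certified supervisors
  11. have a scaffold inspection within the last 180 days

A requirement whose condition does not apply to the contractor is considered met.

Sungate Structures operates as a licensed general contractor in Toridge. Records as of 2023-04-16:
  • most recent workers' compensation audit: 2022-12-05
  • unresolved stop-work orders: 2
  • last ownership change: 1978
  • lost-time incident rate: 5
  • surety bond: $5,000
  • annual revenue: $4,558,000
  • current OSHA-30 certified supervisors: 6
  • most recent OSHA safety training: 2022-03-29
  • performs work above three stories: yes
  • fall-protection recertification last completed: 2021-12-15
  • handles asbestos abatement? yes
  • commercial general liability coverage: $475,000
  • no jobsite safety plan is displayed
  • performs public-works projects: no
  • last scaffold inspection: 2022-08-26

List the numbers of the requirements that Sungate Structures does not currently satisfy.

1, 2, 3, 5, 7, 8, 11

1. surety bond $5,000 < $10,000 → not met
2. condition 'performs work above three stories' holds; workers' compensation audit 132 days ago vs limit 120 → not met
3. condition 'handles asbestos abatement' holds; lost-time incident rate 5 > 2 → not met
4. fall-protection recertification 487 days ago vs limit 540 → met
5. unresolved stop-work orders 2 > 1 → not met
6. commercial general liability coverage $475,000 ≥ $450,000 → met
7. jobsite safety plan absent → not met
8. OSHA safety training 383 days ago vs limit 365 → not met
9. condition 'performs public-works projects' does not hold → requirement n/a → met
10. OSHA-30 certified supervisors 6 ≥ 4 → met
11. scaffold inspection 233 days ago vs limit 180 → not met
Not met: 1, 2, 3, 5, 7, 8, 11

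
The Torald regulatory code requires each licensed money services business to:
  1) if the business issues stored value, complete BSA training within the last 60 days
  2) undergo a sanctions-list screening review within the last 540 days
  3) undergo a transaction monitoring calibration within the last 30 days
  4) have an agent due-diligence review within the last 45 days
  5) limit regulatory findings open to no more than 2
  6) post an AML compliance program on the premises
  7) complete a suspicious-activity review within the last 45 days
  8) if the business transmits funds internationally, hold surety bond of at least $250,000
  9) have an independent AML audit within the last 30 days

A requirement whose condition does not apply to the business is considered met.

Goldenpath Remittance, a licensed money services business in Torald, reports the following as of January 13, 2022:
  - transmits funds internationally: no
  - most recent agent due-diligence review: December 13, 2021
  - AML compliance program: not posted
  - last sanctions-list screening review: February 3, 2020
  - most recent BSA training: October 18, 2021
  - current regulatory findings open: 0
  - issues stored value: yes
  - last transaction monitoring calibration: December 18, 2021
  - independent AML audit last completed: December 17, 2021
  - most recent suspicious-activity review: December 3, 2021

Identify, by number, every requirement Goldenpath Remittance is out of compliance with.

1. condition 'issues stored value' holds; BSA training 87 days ago vs limit 60 → not met
2. sanctions-list screening review 710 days ago vs limit 540 → not met
3. transaction monitoring calibration 26 days ago vs limit 30 → met
4. agent due-diligence review 31 days ago vs limit 45 → met
5. regulatory findings open 0 ≤ 2 → met
6. AML compliance program absent → not met
7. suspicious-activity review 41 days ago vs limit 45 → met
8. condition 'transmits funds internationally' does not hold → requirement n/a → met
9. independent AML audit 27 days ago vs limit 30 → met
Not met: 1, 2, 6

1, 2, 6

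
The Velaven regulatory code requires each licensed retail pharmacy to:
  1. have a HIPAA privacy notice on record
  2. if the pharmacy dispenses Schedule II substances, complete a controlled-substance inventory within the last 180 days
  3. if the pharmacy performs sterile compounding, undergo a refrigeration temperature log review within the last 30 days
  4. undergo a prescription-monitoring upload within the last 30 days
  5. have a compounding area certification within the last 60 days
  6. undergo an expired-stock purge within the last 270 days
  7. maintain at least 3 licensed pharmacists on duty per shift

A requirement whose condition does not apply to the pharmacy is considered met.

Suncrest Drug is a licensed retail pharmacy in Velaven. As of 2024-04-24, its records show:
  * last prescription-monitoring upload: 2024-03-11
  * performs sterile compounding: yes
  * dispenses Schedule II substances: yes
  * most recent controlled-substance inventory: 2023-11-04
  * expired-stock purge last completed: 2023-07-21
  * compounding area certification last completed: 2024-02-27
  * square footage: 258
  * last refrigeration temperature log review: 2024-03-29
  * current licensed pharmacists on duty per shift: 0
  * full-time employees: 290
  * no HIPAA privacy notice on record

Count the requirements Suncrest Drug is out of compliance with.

4

1. HIPAA privacy notice absent → not met
2. condition 'dispenses Schedule II substances' holds; controlled-substance inventory 172 days ago vs limit 180 → met
3. condition 'performs sterile compounding' holds; refrigeration temperature log review 26 days ago vs limit 30 → met
4. prescription-monitoring upload 44 days ago vs limit 30 → not met
5. compounding area certification 57 days ago vs limit 60 → met
6. expired-stock purge 278 days ago vs limit 270 → not met
7. licensed pharmacists on duty per shift 0 < 3 → not met
Not met: 4 of 7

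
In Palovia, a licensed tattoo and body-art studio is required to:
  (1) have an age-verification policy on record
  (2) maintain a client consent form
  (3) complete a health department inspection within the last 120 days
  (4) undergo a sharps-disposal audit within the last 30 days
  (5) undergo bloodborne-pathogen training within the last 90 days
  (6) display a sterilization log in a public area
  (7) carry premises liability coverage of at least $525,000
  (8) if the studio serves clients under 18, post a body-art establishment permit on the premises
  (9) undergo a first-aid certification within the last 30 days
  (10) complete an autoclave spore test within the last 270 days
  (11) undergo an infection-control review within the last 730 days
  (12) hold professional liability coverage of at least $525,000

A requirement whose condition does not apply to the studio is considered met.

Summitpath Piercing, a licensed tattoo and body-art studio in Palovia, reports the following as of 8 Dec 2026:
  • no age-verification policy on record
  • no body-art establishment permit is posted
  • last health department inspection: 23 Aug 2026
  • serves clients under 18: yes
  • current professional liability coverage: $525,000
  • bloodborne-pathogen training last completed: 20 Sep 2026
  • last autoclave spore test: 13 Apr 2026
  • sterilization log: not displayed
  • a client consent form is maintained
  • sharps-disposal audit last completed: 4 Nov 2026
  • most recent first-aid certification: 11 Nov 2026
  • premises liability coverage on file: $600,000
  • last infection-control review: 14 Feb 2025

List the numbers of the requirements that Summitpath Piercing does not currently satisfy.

1. age-verification policy absent → not met
2. client consent form present → met
3. health department inspection 107 days ago vs limit 120 → met
4. sharps-disposal audit 34 days ago vs limit 30 → not met
5. bloodborne-pathogen training 79 days ago vs limit 90 → met
6. sterilization log absent → not met
7. premises liability coverage $600,000 ≥ $525,000 → met
8. condition 'serves clients under 18' holds; body-art establishment permit absent → not met
9. first-aid certification 27 days ago vs limit 30 → met
10. autoclave spore test 239 days ago vs limit 270 → met
11. infection-control review 662 days ago vs limit 730 → met
12. professional liability coverage $525,000 ≥ $525,000 → met
Not met: 1, 4, 6, 8

1, 4, 6, 8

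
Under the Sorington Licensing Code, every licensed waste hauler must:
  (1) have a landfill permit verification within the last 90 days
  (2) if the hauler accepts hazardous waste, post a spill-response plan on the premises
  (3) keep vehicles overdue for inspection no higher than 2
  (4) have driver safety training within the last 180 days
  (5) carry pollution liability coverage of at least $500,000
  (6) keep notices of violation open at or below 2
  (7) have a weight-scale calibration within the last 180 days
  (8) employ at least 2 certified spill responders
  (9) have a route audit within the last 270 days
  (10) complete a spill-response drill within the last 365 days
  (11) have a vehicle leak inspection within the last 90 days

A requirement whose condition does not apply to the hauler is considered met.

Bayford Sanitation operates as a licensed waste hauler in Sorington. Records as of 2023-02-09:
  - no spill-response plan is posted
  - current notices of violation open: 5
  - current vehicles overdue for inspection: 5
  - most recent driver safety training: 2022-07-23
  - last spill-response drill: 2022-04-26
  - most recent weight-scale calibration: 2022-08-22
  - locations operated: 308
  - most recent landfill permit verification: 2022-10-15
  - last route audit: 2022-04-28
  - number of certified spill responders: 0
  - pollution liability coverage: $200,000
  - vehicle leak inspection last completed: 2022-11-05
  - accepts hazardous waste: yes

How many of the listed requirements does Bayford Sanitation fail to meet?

9

1. landfill permit verification 117 days ago vs limit 90 → not met
2. condition 'accepts hazardous waste' holds; spill-response plan absent → not met
3. vehicles overdue for inspection 5 > 2 → not met
4. driver safety training 201 days ago vs limit 180 → not met
5. pollution liability coverage $200,000 < $500,000 → not met
6. notices of violation open 5 > 2 → not met
7. weight-scale calibration 171 days ago vs limit 180 → met
8. certified spill responders 0 < 2 → not met
9. route audit 287 days ago vs limit 270 → not met
10. spill-response drill 289 days ago vs limit 365 → met
11. vehicle leak inspection 96 days ago vs limit 90 → not met
Not met: 9 of 11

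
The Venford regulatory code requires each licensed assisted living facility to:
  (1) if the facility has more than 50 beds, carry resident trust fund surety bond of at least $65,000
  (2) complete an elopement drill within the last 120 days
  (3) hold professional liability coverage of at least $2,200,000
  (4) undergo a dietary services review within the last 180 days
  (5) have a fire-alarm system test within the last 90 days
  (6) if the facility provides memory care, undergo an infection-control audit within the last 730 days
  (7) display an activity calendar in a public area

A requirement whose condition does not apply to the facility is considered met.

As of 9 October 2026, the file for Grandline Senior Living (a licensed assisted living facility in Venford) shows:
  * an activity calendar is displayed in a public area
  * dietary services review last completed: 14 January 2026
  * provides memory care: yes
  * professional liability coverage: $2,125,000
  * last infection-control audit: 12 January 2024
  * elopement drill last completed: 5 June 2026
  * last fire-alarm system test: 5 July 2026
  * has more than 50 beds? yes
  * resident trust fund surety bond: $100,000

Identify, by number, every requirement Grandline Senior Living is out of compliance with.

2, 3, 4, 5, 6

1. condition 'has more than 50 beds' holds; resident trust fund surety bond $100,000 ≥ $65,000 → met
2. elopement drill 126 days ago vs limit 120 → not met
3. professional liability coverage $2,125,000 < $2,200,000 → not met
4. dietary services review 268 days ago vs limit 180 → not met
5. fire-alarm system test 96 days ago vs limit 90 → not met
6. condition 'provides memory care' holds; infection-control audit 1001 days ago vs limit 730 → not met
7. activity calendar present → met
Not met: 2, 3, 4, 5, 6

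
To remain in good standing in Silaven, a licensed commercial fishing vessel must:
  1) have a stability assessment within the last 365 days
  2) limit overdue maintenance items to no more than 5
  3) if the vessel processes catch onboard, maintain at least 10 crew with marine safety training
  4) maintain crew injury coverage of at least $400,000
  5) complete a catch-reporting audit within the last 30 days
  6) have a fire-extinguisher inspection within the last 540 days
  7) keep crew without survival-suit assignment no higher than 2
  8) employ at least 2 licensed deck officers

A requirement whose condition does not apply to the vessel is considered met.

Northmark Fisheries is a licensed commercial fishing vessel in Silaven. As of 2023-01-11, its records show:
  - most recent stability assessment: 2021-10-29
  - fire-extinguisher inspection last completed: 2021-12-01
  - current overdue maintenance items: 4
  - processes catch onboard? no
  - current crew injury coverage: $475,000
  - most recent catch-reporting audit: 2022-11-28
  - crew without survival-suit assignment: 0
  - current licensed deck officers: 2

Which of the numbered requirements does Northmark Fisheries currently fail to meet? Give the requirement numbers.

1. stability assessment 439 days ago vs limit 365 → not met
2. overdue maintenance items 4 ≤ 5 → met
3. condition 'processes catch onboard' does not hold → requirement n/a → met
4. crew injury coverage $475,000 ≥ $400,000 → met
5. catch-reporting audit 44 days ago vs limit 30 → not met
6. fire-extinguisher inspection 406 days ago vs limit 540 → met
7. crew without survival-suit assignment 0 ≤ 2 → met
8. licensed deck officers 2 ≥ 2 → met
Not met: 1, 5

1, 5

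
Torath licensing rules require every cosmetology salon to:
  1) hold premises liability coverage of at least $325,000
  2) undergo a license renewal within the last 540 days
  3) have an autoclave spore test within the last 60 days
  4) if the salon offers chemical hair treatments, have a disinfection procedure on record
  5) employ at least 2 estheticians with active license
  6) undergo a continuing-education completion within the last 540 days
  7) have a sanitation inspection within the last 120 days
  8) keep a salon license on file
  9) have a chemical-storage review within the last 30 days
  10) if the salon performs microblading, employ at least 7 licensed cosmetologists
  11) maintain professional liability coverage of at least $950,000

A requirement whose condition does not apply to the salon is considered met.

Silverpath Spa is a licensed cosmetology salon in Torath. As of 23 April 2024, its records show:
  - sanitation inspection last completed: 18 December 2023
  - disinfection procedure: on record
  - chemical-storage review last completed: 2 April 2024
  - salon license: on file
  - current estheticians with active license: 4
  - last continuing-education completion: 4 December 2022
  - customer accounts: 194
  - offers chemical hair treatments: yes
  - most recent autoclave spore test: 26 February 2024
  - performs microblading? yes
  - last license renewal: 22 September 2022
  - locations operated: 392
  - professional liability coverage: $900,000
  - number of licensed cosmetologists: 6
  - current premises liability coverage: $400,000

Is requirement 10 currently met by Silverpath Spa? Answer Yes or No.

No

10. condition 'performs microblading' holds; licensed cosmetologists 6 < 7 → not met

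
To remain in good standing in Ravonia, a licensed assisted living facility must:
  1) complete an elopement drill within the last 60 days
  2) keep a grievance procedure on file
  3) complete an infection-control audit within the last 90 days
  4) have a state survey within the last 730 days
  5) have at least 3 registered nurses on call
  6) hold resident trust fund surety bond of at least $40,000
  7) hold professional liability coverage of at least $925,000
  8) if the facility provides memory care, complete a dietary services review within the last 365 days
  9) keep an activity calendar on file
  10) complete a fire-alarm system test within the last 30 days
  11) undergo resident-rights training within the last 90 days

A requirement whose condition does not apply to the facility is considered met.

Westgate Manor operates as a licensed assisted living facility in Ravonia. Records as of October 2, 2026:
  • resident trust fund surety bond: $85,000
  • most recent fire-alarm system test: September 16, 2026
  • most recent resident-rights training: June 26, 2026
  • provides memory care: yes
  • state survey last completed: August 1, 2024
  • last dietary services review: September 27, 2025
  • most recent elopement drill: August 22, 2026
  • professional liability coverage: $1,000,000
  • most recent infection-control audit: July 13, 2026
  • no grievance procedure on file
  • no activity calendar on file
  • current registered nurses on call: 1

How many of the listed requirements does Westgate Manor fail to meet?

6

1. elopement drill 41 days ago vs limit 60 → met
2. grievance procedure absent → not met
3. infection-control audit 81 days ago vs limit 90 → met
4. state survey 792 days ago vs limit 730 → not met
5. registered nurses on call 1 < 3 → not met
6. resident trust fund surety bond $85,000 ≥ $40,000 → met
7. professional liability coverage $1,000,000 ≥ $925,000 → met
8. condition 'provides memory care' holds; dietary services review 370 days ago vs limit 365 → not met
9. activity calendar absent → not met
10. fire-alarm system test 16 days ago vs limit 30 → met
11. resident-rights training 98 days ago vs limit 90 → not met
Not met: 6 of 11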